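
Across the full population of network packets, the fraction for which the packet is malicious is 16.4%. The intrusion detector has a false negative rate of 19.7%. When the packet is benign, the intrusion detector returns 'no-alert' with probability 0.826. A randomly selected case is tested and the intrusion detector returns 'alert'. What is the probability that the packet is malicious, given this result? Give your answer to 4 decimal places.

P(H | E) ≈ 0.4752

Let H be the event that the packet is malicious. P(H) = 0.164, so P(¬H) = 0.836. With E the 'alert' result, P(E|H) = 0.803 and P(E|¬H) = 0.174.
P(E) = 0.803·0.164 + 0.174·0.836 = 0.13169 + 0.14546 = 0.27716.
By Bayes' theorem, P(H|E) = 0.13169 / 0.27716 = 0.4752.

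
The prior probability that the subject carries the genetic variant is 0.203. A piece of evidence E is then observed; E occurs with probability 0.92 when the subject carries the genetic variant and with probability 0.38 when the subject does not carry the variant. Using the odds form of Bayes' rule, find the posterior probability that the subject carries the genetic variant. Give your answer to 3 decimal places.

Prior odds = 0.203/(1−0.203) = 0.25471. In log-odds, ln(0.25471) = -1.3676.
Add log likelihood ratio: ln(2.4211) = 0.88420.
Posterior log-odds = -0.48345, so posterior odds = exp(-0.48345) = 0.61665. Converting, P(H|E) = 0.61665/1.6167 = 0.381.

Posterior probability ≈ 0.381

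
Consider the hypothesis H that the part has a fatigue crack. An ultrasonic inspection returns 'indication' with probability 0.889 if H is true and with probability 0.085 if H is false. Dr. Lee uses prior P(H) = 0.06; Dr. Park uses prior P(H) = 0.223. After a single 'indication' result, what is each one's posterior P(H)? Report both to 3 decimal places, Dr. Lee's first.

Dr. Lee: 0.400; Dr. Park: 0.750

P('+'|H) = 0.889, P('+'|¬H) = 0.085.
Dr. Lee: numerator 0.889·0.06 = 0.053340; evidence = 0.053340+0.085·0.94 = 0.13324; posterior = 0.400.
Dr. Park: numerator 0.889·0.223 = 0.19825; evidence = 0.19825+0.085·0.777 = 0.26429; posterior = 0.750.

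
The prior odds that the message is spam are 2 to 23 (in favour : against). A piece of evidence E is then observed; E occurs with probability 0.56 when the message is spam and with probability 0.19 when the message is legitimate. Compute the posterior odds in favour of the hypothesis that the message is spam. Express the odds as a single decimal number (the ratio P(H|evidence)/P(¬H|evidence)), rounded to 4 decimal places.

Prior odds = 2/23 = 0.086957. In log-odds, ln(0.086957) = -2.4423.
Add log likelihood ratio: ln(2.9474) = 1.0809.
Posterior log-odds = -1.3614, so posterior odds = exp(-1.3614) = 0.25629.

Posterior odds ≈ 0.2563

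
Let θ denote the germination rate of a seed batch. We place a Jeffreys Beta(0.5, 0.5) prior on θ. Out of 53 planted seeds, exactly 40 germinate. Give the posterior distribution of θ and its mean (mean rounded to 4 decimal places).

Observing 40 successes and 13 failures updates Beta(0.5, 0.5) by adding the success and failure counts to the two shape parameters: α = 0.5+40 = 40.5, β = 0.5+13 = 13.5.
Posterior mean = α/(α+β) = 40.5/54 = 0.7500.

Posterior: Beta(40.5, 13.5); mean ≈ 0.7500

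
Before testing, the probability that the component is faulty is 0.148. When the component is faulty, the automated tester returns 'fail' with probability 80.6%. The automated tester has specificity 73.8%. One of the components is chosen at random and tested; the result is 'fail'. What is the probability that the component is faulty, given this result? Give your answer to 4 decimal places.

P(H | E) ≈ 0.3483

Let H be the event that the component is faulty. P(H) = 0.148, so P(¬H) = 0.852. With E the 'fail' result, P(E|H) = 0.806 and P(E|¬H) = 0.262.
P(E) = 0.806·0.148 + 0.262·0.852 = 0.11929 + 0.22322 = 0.34251.
By Bayes' theorem, P(H|E) = 0.11929 / 0.34251 = 0.3483.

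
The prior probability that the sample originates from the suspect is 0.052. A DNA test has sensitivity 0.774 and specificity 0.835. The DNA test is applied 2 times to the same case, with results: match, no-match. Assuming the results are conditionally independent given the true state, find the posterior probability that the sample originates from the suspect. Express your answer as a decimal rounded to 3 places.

Posterior P(H) ≈ 0.065

Let H be the event that the sample originates from the suspect; start with P(H) = 0.052. P('match'|H) = 0.774, P('match'|¬H) = 0.165.
Update on result 1 ('match'): P(H) ← 0.774·0.0520 / (0.774·0.0520 + 0.165·0.9480) = 0.040248/0.19667 = 0.2046.
Update on result 2 ('no-match'): P(H) ← 0.226·0.2046 / (0.226·0.2046 + 0.835·0.7954) = 0.046251/0.71037 = 0.0651.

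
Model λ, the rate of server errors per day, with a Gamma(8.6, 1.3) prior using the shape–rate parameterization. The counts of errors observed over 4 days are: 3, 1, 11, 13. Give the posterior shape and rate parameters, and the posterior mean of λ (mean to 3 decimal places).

Posterior: Gamma(shape=36.6, rate=5.3); mean ≈ 6.906

The Poisson likelihood adds the total count to the shape and the number of exposure periods to the rate. Here ∑xᵢ = 28 and n = 4, so shape 8.6→36.6 and rate 1.3→5.3.
Posterior mean = shape/rate = 36.6/5.3 = 6.906.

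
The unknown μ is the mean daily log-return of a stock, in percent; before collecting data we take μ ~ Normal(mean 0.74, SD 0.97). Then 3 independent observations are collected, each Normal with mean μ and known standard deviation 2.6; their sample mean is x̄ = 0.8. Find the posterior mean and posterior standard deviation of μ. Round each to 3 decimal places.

With known σ, the Normal prior is conjugate. Weight on the data is w = (n/σ²)/(n/σ² + 1/τ₀²) = 0.443787/(0.443787+1.06281) = 0.29456.
Posterior mean = w·x̄ + (1−w)·μ₀ = 0.29456·0.8 + 0.70544·0.74 = 0.758. Posterior variance = 1/(0.443787+1.06281) = 0.663747, so SD = 0.815.

Posterior mean ≈ 0.758; posterior SD ≈ 0.815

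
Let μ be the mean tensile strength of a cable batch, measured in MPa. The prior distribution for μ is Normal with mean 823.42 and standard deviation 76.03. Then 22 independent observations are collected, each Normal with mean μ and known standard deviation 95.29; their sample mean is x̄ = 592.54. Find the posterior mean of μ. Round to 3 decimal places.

Posterior mean ≈ 607.926

Prior precision 1/τ₀² = 1/76.03² = 0.00017299; data precision n/σ² = 22/95.29² = 0.00242286.
Posterior precision = 0.00017299 + 0.00242286 = 0.00259585.
Posterior mean = (0.00017299·823.42 + 0.00242286·592.54) / 0.00259585 = 607.926.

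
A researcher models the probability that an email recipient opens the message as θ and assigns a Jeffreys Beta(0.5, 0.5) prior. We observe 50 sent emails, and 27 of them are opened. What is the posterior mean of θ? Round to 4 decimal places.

Posterior mean ≈ 0.5392

The binomial likelihood is conjugate to the Beta prior: with 27 successes and 23 failures, the posterior is Beta(0.5+27, 0.5+23) = Beta(27.5, 23.5).
E[θ | data] = 27.5/(27.5+23.5) = 0.5392.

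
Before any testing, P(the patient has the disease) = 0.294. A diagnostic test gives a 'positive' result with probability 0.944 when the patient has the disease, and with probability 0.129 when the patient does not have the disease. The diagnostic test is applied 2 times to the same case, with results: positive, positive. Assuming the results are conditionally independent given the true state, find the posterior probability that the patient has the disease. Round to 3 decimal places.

Posterior P(H) ≈ 0.957

With H the event that the patient has the disease, the joint likelihood of the observed sequence is P(data|H) = 0.944·0.944 = 0.89114 and P(data|¬H) = 0.129·0.129 = 0.016641.
Bayes: P(H|data) = 0.294·0.89114 / (0.294·0.89114 + 0.706·0.016641) = 0.26199/0.27374 = 0.9571.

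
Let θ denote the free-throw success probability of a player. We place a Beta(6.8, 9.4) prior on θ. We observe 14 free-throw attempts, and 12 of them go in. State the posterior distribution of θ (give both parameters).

Posterior: Beta(18.8, 11.4)

Observing 12 successes and 2 failures updates Beta(6.8, 9.4) by adding the success and failure counts to the two shape parameters: α = 6.8+12 = 18.8, β = 9.4+2 = 11.4.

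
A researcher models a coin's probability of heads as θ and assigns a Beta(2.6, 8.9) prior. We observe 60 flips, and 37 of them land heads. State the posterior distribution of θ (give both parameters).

Posterior: Beta(39.6, 31.9)

The binomial likelihood is conjugate to the Beta prior: with 37 successes and 23 failures, the posterior is Beta(2.6+37, 8.9+23) = Beta(39.6, 31.9).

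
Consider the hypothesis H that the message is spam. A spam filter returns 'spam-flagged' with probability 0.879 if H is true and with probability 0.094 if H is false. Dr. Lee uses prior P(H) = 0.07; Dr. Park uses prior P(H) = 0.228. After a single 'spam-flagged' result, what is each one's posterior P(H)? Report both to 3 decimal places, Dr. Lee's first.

The likelihood ratio for a 'spam-flagged' result is 0.879/0.094 = 9.3511.
Dr. Lee: prior odds 0.07/0.93 = 0.075269; posterior odds 0.70384; posterior probability 0.413.
Dr. Park: prior odds 0.228/0.772 = 0.29534; posterior odds 2.7617; posterior probability 0.734.

Dr. Lee: 0.413; Dr. Park: 0.734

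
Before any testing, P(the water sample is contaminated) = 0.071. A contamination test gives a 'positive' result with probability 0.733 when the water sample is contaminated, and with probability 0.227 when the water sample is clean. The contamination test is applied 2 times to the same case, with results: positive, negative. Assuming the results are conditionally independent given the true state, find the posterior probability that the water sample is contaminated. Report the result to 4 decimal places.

Posterior P(H) ≈ 0.0785

Let H be the event that the water sample is contaminated; start with P(H) = 0.071. P('positive'|H) = 0.733, P('positive'|¬H) = 0.227.
Update on result 1 ('positive'): P(H) ← 0.733·0.0710 / (0.733·0.0710 + 0.227·0.9290) = 0.052043/0.26293 = 0.1979.
Update on result 2 ('negative'): P(H) ← 0.267·0.1979 / (0.267·0.1979 + 0.773·0.8021) = 0.052849/0.67284 = 0.0785.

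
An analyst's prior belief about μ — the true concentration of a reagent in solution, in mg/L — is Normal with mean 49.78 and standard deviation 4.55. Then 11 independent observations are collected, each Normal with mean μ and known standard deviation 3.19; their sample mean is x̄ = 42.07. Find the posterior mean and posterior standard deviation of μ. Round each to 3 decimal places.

Posterior mean ≈ 42.400; posterior SD ≈ 0.941

Prior precision 1/τ₀² = 1/4.55² = 0.0483033; data precision n/σ² = 11/3.19² = 1.08096.
Posterior precision = 0.0483033 + 1.08096 = 1.12927, giving posterior SD = 1/√1.12927 = 0.941.
Posterior mean = (0.0483033·49.78 + 1.08096·42.07) / 1.12927 = 42.400.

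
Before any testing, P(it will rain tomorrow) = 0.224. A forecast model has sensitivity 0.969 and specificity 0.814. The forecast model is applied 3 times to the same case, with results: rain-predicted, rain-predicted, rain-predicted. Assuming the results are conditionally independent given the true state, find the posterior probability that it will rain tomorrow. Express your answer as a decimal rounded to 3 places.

Posterior P(H) ≈ 0.976

Let H be the event that it will rain tomorrow; start with P(H) = 0.224. P('rain-predicted'|H) = 0.969, P('rain-predicted'|¬H) = 0.186.
Update on result 1 ('rain-predicted'): P(H) ← 0.969·0.2240 / (0.969·0.2240 + 0.186·0.7760) = 0.21706/0.36139 = 0.6006.
Update on result 2 ('rain-predicted'): P(H) ← 0.969·0.6006 / (0.969·0.6006 + 0.186·0.3994) = 0.58199/0.65628 = 0.8868.
Update on result 3 ('rain-predicted'): P(H) ← 0.969·0.8868 / (0.969·0.8868 + 0.186·0.1132) = 0.85932/0.88037 = 0.9761.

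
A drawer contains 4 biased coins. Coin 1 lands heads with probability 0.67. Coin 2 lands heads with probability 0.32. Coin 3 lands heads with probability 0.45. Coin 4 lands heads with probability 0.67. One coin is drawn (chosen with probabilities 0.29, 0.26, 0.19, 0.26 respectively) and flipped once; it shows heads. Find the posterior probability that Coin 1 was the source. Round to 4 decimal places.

Posterior probability ≈ 0.3617

Tabulate prior·likelihood by source: [1] prior 0.29, lik 0.67, product 0.1943; [2] prior 0.26, lik 0.32, product 0.08320; [3] prior 0.19, lik 0.45, product 0.08550; [4] prior 0.26, lik 0.67, product 0.1742.
Normalizing constant = 0.53720; the posterior for Coin 1 is its product over the sum, 0.1943/0.53720 = 0.3617.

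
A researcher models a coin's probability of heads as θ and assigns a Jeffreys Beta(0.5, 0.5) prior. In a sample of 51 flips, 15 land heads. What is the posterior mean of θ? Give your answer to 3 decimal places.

Posterior mean ≈ 0.298

The binomial likelihood is conjugate to the Beta prior: with 15 successes and 36 failures, the posterior is Beta(0.5+15, 0.5+36) = Beta(15.5, 36.5).
Posterior mean = α/(α+β) = 15.5/52 = 0.298.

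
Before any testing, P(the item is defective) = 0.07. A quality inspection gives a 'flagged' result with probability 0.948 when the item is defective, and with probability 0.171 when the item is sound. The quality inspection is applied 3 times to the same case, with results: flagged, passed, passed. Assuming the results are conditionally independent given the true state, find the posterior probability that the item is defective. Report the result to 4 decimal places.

Posterior P(H) ≈ 0.0016

With H the event that the item is defective, the joint likelihood of the observed sequence is P(data|H) = 0.948·0.052·0.052 = 0.0025634 and P(data|¬H) = 0.171·0.829·0.829 = 0.11752.
Bayes: P(H|data) = 0.07·0.0025634 / (0.07·0.0025634 + 0.93·0.11752) = 0.00017944/0.10947 = 0.0016.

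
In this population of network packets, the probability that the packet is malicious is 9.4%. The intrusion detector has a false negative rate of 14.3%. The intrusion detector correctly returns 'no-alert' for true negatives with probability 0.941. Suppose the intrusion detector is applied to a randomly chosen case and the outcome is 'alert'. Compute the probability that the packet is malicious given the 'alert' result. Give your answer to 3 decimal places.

Let H be the event that the packet is malicious. P(H) = 0.094, so P(¬H) = 0.906. With E the 'alert' result, P(E|H) = 0.857 and P(E|¬H) = 0.059.
P(E) = 0.857·0.094 + 0.059·0.906 = 0.080558 + 0.053454 = 0.13401.
By Bayes' theorem, P(H|E) = 0.080558 / 0.13401 = 0.601.

P(H | E) ≈ 0.601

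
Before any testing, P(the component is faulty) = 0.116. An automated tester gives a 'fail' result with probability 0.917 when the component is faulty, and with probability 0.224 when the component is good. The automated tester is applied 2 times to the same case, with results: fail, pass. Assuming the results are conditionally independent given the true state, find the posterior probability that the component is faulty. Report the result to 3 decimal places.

Posterior P(H) ≈ 0.054

With H the event that the component is faulty, the joint likelihood of the observed sequence is P(data|H) = 0.917·0.083 = 0.076111 and P(data|¬H) = 0.224·0.776 = 0.17382.
Bayes: P(H|data) = 0.116·0.076111 / (0.116·0.076111 + 0.884·0.17382) = 0.0088289/0.16249 = 0.0543.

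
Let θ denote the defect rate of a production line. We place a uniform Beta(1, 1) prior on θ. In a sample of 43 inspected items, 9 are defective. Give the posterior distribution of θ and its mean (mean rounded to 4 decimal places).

The binomial likelihood is conjugate to the Beta prior: with 9 successes and 34 failures, the posterior is Beta(1+9, 1+34) = Beta(10, 35).
E[θ | data] = 10/(10+35) = 0.2222.

Posterior: Beta(10, 35); mean ≈ 0.2222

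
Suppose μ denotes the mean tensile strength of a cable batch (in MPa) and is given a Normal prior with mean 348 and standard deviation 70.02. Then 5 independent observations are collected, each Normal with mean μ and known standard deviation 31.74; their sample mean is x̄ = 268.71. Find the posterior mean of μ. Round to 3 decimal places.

Posterior mean ≈ 271.840

Prior precision 1/τ₀² = 1/70.02² = 0.00020397; data precision n/σ² = 5/31.74² = 0.00496314.
Posterior precision = 0.00020397 + 0.00496314 = 0.00516710.
Posterior mean = (0.00020397·348 + 0.00496314·268.71) / 0.00516710 = 271.840.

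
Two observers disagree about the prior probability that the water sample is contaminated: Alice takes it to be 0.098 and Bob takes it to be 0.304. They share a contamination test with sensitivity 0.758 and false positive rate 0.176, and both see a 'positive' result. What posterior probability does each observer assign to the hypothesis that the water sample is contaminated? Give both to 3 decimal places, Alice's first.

Alice: 0.319; Bob: 0.653

P('+'|H) = 0.758, P('+'|¬H) = 0.176.
Alice: numerator 0.758·0.098 = 0.074284; evidence = 0.074284+0.176·0.902 = 0.23304; posterior = 0.319.
Bob: numerator 0.758·0.304 = 0.23043; evidence = 0.23043+0.176·0.696 = 0.35293; posterior = 0.653.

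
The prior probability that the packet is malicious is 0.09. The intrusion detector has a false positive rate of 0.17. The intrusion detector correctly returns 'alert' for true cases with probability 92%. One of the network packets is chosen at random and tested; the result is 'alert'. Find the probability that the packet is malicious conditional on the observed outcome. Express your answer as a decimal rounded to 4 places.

Write H for 'the packet is malicious'. Prior odds H:¬H = 0.09/0.91 = 0.098901. For the 'alert' outcome, the likelihood ratio is 0.92/0.17 = 5.4118.
Posterior odds = 0.098901 × 5.4118 = 0.53523, so P(H|E) = 0.53523/(1+0.53523) = 0.3486.

P(H | E) ≈ 0.3486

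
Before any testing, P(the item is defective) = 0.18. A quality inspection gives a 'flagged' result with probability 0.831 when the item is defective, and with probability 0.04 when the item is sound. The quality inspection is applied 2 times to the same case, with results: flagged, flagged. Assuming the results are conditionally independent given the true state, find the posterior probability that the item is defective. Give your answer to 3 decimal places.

With H the event that the item is defective, the joint likelihood of the observed sequence is P(data|H) = 0.831·0.831 = 0.69056 and P(data|¬H) = 0.04·0.04 = 0.0016000.
Bayes: P(H|data) = 0.18·0.69056 / (0.18·0.69056 + 0.82·0.0016000) = 0.12430/0.12561 = 0.9896.

Posterior P(H) ≈ 0.990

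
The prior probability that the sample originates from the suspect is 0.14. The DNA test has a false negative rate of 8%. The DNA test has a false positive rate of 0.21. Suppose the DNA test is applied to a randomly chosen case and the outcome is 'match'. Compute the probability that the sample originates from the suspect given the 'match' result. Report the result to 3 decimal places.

Let H be the event that the sample originates from the suspect. P(H) = 0.14, so P(¬H) = 0.86. With E the 'match' result, P(E|H) = 0.92 and P(E|¬H) = 0.21.
P(E) = 0.92·0.14 + 0.21·0.86 = 0.12880 + 0.18060 = 0.30940.
By Bayes' theorem, P(H|E) = 0.12880 / 0.30940 = 0.416.

P(H | E) ≈ 0.416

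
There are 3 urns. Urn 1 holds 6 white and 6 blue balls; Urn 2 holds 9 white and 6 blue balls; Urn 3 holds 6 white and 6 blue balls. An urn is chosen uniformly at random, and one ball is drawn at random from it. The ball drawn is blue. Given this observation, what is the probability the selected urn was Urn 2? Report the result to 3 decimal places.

P(blue|Urn 1) = 0.5; P(blue|Urn 2) = 0.4; P(blue|Urn 3) = 0.5.
Prior × likelihood for each source: 0.333333·0.5=0.1667, 0.333333·0.4=0.1333, 0.333333·0.5=0.1667. Summing gives P(blue) = 0.46667.
P(Urn 2 | blue) = 0.1333 / 0.46667 = 0.286.

Posterior probability ≈ 0.286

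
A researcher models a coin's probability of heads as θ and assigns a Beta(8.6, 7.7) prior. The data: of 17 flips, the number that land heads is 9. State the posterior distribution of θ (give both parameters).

The binomial likelihood is conjugate to the Beta prior: with 9 successes and 8 failures, the posterior is Beta(8.6+9, 7.7+8) = Beta(17.6, 15.7).

Posterior: Beta(17.6, 15.7)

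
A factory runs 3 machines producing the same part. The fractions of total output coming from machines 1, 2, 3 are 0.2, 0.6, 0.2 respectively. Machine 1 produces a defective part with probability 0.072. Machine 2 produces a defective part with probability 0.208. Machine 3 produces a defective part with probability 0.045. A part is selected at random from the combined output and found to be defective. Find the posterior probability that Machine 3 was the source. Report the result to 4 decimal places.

Posterior probability ≈ 0.0607

Tabulate prior·likelihood by source: [1] prior 0.2, lik 0.072, product 0.01440; [2] prior 0.6, lik 0.208, product 0.1248; [3] prior 0.2, lik 0.045, product 0.009000.
Normalizing constant = 0.14820; the posterior for Machine 3 is its product over the sum, 0.009000/0.14820 = 0.0607.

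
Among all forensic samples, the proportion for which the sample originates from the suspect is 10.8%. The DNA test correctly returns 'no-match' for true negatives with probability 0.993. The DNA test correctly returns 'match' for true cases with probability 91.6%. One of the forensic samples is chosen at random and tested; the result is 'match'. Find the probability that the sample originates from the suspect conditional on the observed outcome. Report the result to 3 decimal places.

Let H be the event that the sample originates from the suspect. P(H) = 0.108, so P(¬H) = 0.892. With E the 'match' result, P(E|H) = 0.916 and P(E|¬H) = 0.007.
P(E) = 0.916·0.108 + 0.007·0.892 = 0.098928 + 0.0062440 = 0.10517.
By Bayes' theorem, P(H|E) = 0.098928 / 0.10517 = 0.941.

P(H | E) ≈ 0.941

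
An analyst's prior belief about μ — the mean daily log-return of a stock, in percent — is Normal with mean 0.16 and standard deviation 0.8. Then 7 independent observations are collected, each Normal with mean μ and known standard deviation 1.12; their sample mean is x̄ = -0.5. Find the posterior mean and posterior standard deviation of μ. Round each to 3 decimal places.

Posterior mean ≈ -0.356; posterior SD ≈ 0.374

With known σ, the Normal prior is conjugate. Weight on the data is w = (n/σ²)/(n/σ² + 1/τ₀²) = 5.58036/(5.58036+1.56250) = 0.78125.
Posterior mean = w·x̄ + (1−w)·μ₀ = 0.78125·-0.5 + 0.21875·0.16 = -0.356. Posterior variance = 1/(5.58036+1.56250) = 0.140000, so SD = 0.374.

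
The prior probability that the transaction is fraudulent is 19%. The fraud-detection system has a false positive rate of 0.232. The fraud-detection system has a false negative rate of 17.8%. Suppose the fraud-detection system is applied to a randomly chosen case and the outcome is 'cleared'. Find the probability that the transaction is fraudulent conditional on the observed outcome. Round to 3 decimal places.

P(H | E) ≈ 0.052

Write H for 'the transaction is fraudulent'. Prior odds H:¬H = 0.19/0.81 = 0.23457. For the 'cleared' outcome, the likelihood ratio is 0.178/0.768 = 0.23177.
Posterior odds = 0.23457 × 0.23177 = 0.054366, so P(H|E) = 0.054366/(1+0.054366) = 0.052.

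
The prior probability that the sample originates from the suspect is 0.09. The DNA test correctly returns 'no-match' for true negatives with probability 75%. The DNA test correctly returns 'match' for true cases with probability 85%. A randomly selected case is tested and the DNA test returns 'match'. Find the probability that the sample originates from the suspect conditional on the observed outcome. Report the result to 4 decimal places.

Let H be the event that the sample originates from the suspect. P(H) = 0.09, so P(¬H) = 0.91. With E the 'match' result, P(E|H) = 0.85 and P(E|¬H) = 0.25.
P(E) = 0.85·0.09 + 0.25·0.91 = 0.076500 + 0.22750 = 0.30400.
By Bayes' theorem, P(H|E) = 0.076500 / 0.30400 = 0.2516.

P(H | E) ≈ 0.2516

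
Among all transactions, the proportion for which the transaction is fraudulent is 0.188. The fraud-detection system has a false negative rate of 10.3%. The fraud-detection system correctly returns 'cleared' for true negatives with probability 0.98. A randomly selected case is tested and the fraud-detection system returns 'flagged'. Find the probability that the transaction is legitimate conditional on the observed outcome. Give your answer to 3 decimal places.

Write H for 'the transaction is fraudulent'. Prior odds H:¬H = 0.188/0.812 = 0.23153. For the 'flagged' outcome, the likelihood ratio is 0.897/0.02 = 44.850.
Posterior odds = 0.23153 × 44.850 = 10.384, so P(H|E) = 10.384/(1+10.384) = 0.912. Then P(¬H|E) = 1 − 0.912 = 0.088.

P(¬H | E) ≈ 0.088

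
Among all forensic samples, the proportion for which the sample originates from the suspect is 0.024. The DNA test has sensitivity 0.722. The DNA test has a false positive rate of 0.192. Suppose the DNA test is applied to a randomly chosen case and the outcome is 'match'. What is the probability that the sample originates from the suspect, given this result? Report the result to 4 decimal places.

Let H be the event that the sample originates from the suspect. P(H) = 0.024, so P(¬H) = 0.976. With E the 'match' result, P(E|H) = 0.722 and P(E|¬H) = 0.192.
P(E) = 0.722·0.024 + 0.192·0.976 = 0.017328 + 0.18739 = 0.20472.
By Bayes' theorem, P(H|E) = 0.017328 / 0.20472 = 0.0846.

P(H | E) ≈ 0.0846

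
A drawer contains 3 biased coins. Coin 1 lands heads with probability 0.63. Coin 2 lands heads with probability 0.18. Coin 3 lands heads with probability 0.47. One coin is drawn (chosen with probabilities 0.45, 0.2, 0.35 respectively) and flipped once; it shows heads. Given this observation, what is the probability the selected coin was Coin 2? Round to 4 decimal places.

Tabulate prior·likelihood by source: [1] prior 0.45, lik 0.63, product 0.2835; [2] prior 0.2, lik 0.18, product 0.03600; [3] prior 0.35, lik 0.47, product 0.1645.
Normalizing constant = 0.48400; the posterior for Coin 2 is its product over the sum, 0.03600/0.48400 = 0.0744.

Posterior probability ≈ 0.0744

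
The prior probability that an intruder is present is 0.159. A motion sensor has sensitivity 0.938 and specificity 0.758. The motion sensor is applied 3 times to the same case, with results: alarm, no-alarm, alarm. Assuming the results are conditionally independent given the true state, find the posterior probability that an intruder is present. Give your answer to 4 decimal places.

Let H be the event that an intruder is present; start with P(H) = 0.159. P('alarm'|H) = 0.938, P('alarm'|¬H) = 0.242.
Update on result 1 ('alarm'): P(H) ← 0.938·0.1590 / (0.938·0.1590 + 0.242·0.8410) = 0.14914/0.35266 = 0.4229.
Update on result 2 ('no-alarm'): P(H) ← 0.062·0.4229 / (0.062·0.4229 + 0.758·0.5771) = 0.026220/0.46366 = 0.0565.
Update on result 3 ('alarm'): P(H) ← 0.938·0.0565 / (0.938·0.0565 + 0.242·0.9435) = 0.053044/0.28136 = 0.1885.

Posterior P(H) ≈ 0.1885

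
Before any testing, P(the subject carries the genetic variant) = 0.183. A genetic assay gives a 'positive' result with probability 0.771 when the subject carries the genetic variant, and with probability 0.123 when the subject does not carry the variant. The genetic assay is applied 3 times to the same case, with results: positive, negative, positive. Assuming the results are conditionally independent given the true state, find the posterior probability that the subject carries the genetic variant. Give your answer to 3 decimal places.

With H the event that the subject carries the genetic variant, the joint likelihood of the observed sequence is P(data|H) = 0.771·0.229·0.771 = 0.13613 and P(data|¬H) = 0.123·0.877·0.123 = 0.013268.
Bayes: P(H|data) = 0.183·0.13613 / (0.183·0.13613 + 0.817·0.013268) = 0.024911/0.035751 = 0.6968.

Posterior P(H) ≈ 0.697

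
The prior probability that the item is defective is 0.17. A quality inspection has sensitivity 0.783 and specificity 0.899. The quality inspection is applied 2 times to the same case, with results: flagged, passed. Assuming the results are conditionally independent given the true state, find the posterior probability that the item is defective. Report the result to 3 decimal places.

Posterior P(H) ≈ 0.277

Let H be the event that the item is defective; start with P(H) = 0.17. P('flagged'|H) = 0.783, P('flagged'|¬H) = 0.101.
Update on result 1 ('flagged'): P(H) ← 0.783·0.1700 / (0.783·0.1700 + 0.101·0.8300) = 0.13311/0.21694 = 0.6136.
Update on result 2 ('passed'): P(H) ← 0.217·0.6136 / (0.217·0.6136 + 0.899·0.3864) = 0.13315/0.48054 = 0.2771.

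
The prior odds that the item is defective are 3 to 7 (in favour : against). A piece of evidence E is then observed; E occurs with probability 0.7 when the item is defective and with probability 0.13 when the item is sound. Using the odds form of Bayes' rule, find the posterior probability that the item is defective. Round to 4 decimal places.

Prior odds = 3/7 = 0.42857. In log-odds, ln(0.42857) = -0.84730.
Add log likelihood ratio: ln(5.3846) = 1.6835.
Posterior log-odds = 0.83625, so posterior odds = exp(0.83625) = 2.3077. Converting, P(H|E) = 2.3077/3.3077 = 0.6977.

Posterior probability ≈ 0.6977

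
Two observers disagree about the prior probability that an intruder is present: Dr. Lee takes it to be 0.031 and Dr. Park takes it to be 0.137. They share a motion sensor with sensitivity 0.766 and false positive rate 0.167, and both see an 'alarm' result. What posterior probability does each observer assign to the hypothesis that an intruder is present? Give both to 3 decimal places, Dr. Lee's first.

Dr. Lee: 0.128; Dr. Park: 0.421

The likelihood ratio for an 'alarm' result is 0.766/0.167 = 4.5868.
Dr. Lee: prior odds 0.031/0.969 = 0.031992; posterior odds 0.14674; posterior probability 0.128.
Dr. Park: prior odds 0.137/0.863 = 0.15875; posterior odds 0.72815; posterior probability 0.421.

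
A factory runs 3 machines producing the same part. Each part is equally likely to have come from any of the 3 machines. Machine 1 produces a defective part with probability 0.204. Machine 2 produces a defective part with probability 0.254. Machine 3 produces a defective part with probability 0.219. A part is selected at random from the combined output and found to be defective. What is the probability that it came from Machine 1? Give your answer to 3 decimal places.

Tabulate prior·likelihood by source: [1] prior 0.333333, lik 0.204, product 0.06800; [2] prior 0.333333, lik 0.254, product 0.08467; [3] prior 0.333333, lik 0.219, product 0.07300.
Normalizing constant = 0.22567; the posterior for Machine 1 is its product over the sum, 0.06800/0.22567 = 0.301.

Posterior probability ≈ 0.301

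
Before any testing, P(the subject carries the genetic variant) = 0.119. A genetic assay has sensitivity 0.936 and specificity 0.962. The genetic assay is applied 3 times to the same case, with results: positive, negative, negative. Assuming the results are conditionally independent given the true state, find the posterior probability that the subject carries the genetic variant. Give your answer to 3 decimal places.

With H the event that the subject carries the genetic variant, the joint likelihood of the observed sequence is P(data|H) = 0.936·0.064·0.064 = 0.0038339 and P(data|¬H) = 0.038·0.962·0.962 = 0.035167.
Bayes: P(H|data) = 0.119·0.0038339 / (0.119·0.0038339 + 0.881·0.035167) = 0.00045623/0.031438 = 0.0145.

Posterior P(H) ≈ 0.015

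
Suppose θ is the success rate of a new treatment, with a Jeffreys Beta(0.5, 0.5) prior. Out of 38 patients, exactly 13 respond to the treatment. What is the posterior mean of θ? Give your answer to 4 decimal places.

Posterior mean ≈ 0.3462

Observing 13 successes and 25 failures updates Beta(0.5, 0.5) by adding the success and failure counts to the two shape parameters: α = 0.5+13 = 13.5, β = 0.5+25 = 25.5.
Posterior mean = α/(α+β) = 13.5/39 = 0.3462.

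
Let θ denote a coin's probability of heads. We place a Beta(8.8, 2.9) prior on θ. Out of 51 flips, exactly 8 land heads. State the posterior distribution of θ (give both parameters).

Posterior: Beta(16.8, 45.9)

Observing 8 successes and 43 failures updates Beta(8.8, 2.9) by adding the success and failure counts to the two shape parameters: α = 8.8+8 = 16.8, β = 2.9+43 = 45.9.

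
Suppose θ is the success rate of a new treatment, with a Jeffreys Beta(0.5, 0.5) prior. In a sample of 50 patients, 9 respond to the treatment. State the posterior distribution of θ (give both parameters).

Posterior: Beta(9.5, 41.5)

The binomial likelihood is conjugate to the Beta prior: with 9 successes and 41 failures, the posterior is Beta(0.5+9, 0.5+41) = Beta(9.5, 41.5).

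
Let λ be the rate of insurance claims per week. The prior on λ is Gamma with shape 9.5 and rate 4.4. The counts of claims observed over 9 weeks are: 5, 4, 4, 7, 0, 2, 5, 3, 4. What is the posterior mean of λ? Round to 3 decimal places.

Posterior mean ≈ 3.246

The Poisson likelihood adds the total count to the shape and the number of exposure periods to the rate. Here ∑xᵢ = 34 and n = 9, so shape 9.5→43.5 and rate 4.4→13.4.
Posterior mean = shape/rate = 43.5/13.4 = 3.246.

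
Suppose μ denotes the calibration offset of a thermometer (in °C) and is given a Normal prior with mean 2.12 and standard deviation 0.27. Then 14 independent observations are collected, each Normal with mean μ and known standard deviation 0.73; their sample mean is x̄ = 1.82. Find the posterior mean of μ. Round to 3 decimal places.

Posterior mean ≈ 1.923

Prior precision 1/τ₀² = 1/0.27² = 13.7174; data precision n/σ² = 14/0.73² = 26.2713.
Posterior precision = 13.7174 + 26.2713 = 39.9888.
Posterior mean = (13.7174·2.12 + 26.2713·1.82) / 39.9888 = 1.923.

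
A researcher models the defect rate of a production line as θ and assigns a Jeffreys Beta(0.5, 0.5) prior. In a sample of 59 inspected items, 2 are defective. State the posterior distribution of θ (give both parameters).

Posterior: Beta(2.5, 57.5)

The binomial likelihood is conjugate to the Beta prior: with 2 successes and 57 failures, the posterior is Beta(0.5+2, 0.5+57) = Beta(2.5, 57.5).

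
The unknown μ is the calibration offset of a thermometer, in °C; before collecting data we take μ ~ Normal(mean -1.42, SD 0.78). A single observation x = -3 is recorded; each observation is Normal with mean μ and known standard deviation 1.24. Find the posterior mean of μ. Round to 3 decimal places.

Posterior mean ≈ -1.868

With known σ, the Normal prior is conjugate. Weight on the data is w = (n/σ²)/(n/σ² + 1/τ₀²) = 0.650364/(0.650364+1.64366) = 0.28350.
Posterior mean = w·x̄ + (1−w)·μ₀ = 0.28350·-3 + 0.71650·-1.42 = -1.868.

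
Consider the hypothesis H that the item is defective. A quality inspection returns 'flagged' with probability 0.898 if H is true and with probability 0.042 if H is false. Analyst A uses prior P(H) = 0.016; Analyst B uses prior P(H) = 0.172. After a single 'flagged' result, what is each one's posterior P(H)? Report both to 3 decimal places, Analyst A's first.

The likelihood ratio for a 'flagged' result is 0.898/0.042 = 21.381.
Analyst A: prior odds 0.016/0.984 = 0.016260; posterior odds 0.34766; posterior probability 0.258.
Analyst B: prior odds 0.172/0.828 = 0.20773; posterior odds 4.4415; posterior probability 0.816.

Analyst A: 0.258; Analyst B: 0.816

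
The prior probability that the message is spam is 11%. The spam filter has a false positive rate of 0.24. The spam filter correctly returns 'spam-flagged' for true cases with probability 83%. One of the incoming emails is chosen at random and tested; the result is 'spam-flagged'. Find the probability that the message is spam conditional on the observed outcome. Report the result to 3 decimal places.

P(H | E) ≈ 0.299

Let H be the event that the message is spam. P(H) = 0.11, so P(¬H) = 0.89. With E the 'spam-flagged' result, P(E|H) = 0.83 and P(E|¬H) = 0.24.
P(E) = 0.83·0.11 + 0.24·0.89 = 0.091300 + 0.21360 = 0.30490.
By Bayes' theorem, P(H|E) = 0.091300 / 0.30490 = 0.299.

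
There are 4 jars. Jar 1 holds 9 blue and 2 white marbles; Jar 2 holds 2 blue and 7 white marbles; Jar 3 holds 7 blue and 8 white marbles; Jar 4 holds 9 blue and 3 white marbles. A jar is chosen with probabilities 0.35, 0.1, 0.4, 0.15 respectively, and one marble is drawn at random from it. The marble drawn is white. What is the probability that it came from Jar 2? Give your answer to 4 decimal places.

Posterior probability ≈ 0.1983

P(white|Jar 1) = 0.1818; P(white|Jar 2) = 0.7778; P(white|Jar 3) = 0.5333; P(white|Jar 4) = 0.25.
Prior × likelihood for each source: 0.35·0.1818=0.06364, 0.1·0.7778=0.07778, 0.4·0.5333=0.2133, 0.15·0.25=0.03750. Summing gives P(white) = 0.39225.
P(Jar 2 | white) = 0.07778 / 0.39225 = 0.1983.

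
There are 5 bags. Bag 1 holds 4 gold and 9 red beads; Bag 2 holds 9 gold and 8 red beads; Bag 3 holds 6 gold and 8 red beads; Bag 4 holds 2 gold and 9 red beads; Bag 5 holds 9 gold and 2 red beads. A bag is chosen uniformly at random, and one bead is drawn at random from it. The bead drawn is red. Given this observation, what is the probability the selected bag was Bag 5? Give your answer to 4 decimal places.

Posterior probability ≈ 0.0665

Tabulate prior·likelihood by source: [1] prior 0.2, lik 0.6923, product 0.1385; [2] prior 0.2, lik 0.4706, product 0.09412; [3] prior 0.2, lik 0.5714, product 0.1143; [4] prior 0.2, lik 0.8182, product 0.1636; [5] prior 0.2, lik 0.1818, product 0.03636.
Normalizing constant = 0.54686; the posterior for Bag 5 is its product over the sum, 0.03636/0.54686 = 0.0665.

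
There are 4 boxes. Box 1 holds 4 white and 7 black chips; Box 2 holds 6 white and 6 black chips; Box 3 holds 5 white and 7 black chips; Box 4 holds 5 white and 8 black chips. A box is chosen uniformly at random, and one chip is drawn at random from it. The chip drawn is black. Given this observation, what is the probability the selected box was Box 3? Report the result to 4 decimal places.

Posterior probability ≈ 0.2498

Tabulate prior·likelihood by source: [1] prior 0.25, lik 0.6364, product 0.1591; [2] prior 0.25, lik 0.5, product 0.1250; [3] prior 0.25, lik 0.5833, product 0.1458; [4] prior 0.25, lik 0.6154, product 0.1538.
Normalizing constant = 0.58377; the posterior for Box 3 is its product over the sum, 0.1458/0.58377 = 0.2498.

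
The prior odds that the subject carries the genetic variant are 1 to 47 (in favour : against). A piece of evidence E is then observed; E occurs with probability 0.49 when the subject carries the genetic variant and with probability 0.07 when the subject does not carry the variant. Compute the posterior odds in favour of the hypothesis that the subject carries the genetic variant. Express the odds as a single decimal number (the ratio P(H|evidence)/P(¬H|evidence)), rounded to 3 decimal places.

Posterior odds ≈ 0.149

Prior odds = 1/47 = 0.021277. In log-odds, ln(0.021277) = -3.8501.
Add log likelihood ratio: ln(7.0000) = 1.9459.
Posterior log-odds = -1.9042, so posterior odds = exp(-1.9042) = 0.14894.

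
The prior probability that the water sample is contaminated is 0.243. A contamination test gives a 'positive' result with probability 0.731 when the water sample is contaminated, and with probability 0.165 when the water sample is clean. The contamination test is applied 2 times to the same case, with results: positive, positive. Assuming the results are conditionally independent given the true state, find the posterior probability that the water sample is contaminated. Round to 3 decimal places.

Posterior P(H) ≈ 0.863

With H the event that the water sample is contaminated, the joint likelihood of the observed sequence is P(data|H) = 0.731·0.731 = 0.53436 and P(data|¬H) = 0.165·0.165 = 0.027225.
Bayes: P(H|data) = 0.243·0.53436 / (0.243·0.53436 + 0.757·0.027225) = 0.12985/0.15046 = 0.8630.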